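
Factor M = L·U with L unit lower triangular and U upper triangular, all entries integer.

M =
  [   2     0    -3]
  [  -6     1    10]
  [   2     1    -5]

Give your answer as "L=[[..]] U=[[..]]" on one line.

L=[[1,0,0],[-3,1,0],[1,1,1]] U=[[2,0,-3],[0,1,1],[0,0,-3]]

  R1 -= -3·R0 → [0,1,1]
  R2 -= 1·R0 → [0,1,-2]
  R2 -= 1·R1 → [0,0,-3]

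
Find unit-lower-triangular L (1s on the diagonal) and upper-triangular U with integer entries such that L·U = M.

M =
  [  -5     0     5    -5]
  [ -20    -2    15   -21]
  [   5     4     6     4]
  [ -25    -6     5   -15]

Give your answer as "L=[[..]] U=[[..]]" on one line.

  row1 -= 4·row0 → [0,-2,-5,-1]
  row2 -= -1·row0 → [0,4,11,-1]
  row3 -= 5·row0 → [0,-6,-20,10]
  row2 -= -2·row1 → [0,0,1,-3]
  row3 -= 3·row1 → [0,0,-5,13]
  row3 -= -5·row2 → [0,0,0,-2]

L=[[1,0,0,0],[4,1,0,0],[-1,-2,1,0],[5,3,-5,1]] U=[[-5,0,5,-5],[0,-2,-5,-1],[0,0,1,-3],[0,0,0,-2]]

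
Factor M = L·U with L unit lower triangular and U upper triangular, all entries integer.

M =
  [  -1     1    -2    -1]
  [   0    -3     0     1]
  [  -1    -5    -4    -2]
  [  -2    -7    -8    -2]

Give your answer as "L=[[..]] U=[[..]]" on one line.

L=[[1,0,0,0],[0,1,0,0],[1,2,1,0],[2,3,2,1]] U=[[-1,1,-2,-1],[0,-3,0,1],[0,0,-2,-3],[0,0,0,3]]

  r1 -= 0·r0 → [0,-3,0,1]
  r2 -= 1·r0 → [0,-6,-2,-1]
  r3 -= 2·r0 → [0,-9,-4,0]
  r2 -= 2·r1 → [0,0,-2,-3]
  r3 -= 3·r1 → [0,0,-4,-3]
  r3 -= 2·r2 → [0,0,0,3]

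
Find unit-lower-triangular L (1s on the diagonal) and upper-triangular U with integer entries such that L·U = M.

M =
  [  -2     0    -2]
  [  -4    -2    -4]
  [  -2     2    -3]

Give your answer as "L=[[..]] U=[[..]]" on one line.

L=[[1,0,0],[2,1,0],[1,-1,1]] U=[[-2,0,-2],[0,-2,0],[0,0,-1]]

  row1 -= 2·row0 → [0,-2,0]
  row2 -= 1·row0 → [0,2,-1]
  row2 -= -1·row1 → [0,0,-1]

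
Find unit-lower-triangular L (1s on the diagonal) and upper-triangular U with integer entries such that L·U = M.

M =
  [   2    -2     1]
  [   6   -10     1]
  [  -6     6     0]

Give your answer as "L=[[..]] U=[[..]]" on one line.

  R1 -= 3·R0 → [0,-4,-2]
  R2 -= -3·R0 → [0,0,3]
  R2 -= 0·R1 → [0,0,3]

L=[[1,0,0],[3,1,0],[-3,0,1]] U=[[2,-2,1],[0,-4,-2],[0,0,3]]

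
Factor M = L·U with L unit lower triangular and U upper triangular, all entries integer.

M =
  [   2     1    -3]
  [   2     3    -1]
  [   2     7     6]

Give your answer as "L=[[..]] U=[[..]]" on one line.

L=[[1,0,0],[1,1,0],[1,3,1]] U=[[2,1,-3],[0,2,2],[0,0,3]]

  R1 -= 1·R0 → [0,2,2]
  R2 -= 1·R0 → [0,6,9]
  R2 -= 3·R1 → [0,0,3]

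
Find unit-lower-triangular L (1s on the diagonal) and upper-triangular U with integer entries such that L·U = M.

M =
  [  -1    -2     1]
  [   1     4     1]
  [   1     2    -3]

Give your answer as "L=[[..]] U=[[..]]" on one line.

  r1 -= -1·r0 → [0,2,2]
  r2 -= -1·r0 → [0,0,-2]
  r2 -= 0·r1 → [0,0,-2]

L=[[1,0,0],[-1,1,0],[-1,0,1]] U=[[-1,-2,1],[0,2,2],[0,0,-2]]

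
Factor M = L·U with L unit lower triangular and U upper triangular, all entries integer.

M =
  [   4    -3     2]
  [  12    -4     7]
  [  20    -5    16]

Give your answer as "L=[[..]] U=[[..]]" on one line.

  R1 -= 3·R0 → [0,5,1]
  R2 -= 5·R0 → [0,10,6]
  R2 -= 2·R1 → [0,0,4]

L=[[1,0,0],[3,1,0],[5,2,1]] U=[[4,-3,2],[0,5,1],[0,0,4]]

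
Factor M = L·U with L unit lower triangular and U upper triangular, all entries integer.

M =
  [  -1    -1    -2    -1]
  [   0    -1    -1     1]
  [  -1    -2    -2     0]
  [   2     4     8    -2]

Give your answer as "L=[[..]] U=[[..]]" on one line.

  R1 -= 0·R0 → [0,-1,-1,1]
  R2 -= 1·R0 → [0,-1,0,1]
  R3 -= -2·R0 → [0,2,4,-4]
  R2 -= 1·R1 → [0,0,1,0]
  R3 -= -2·R1 → [0,0,2,-2]
  R3 -= 2·R2 → [0,0,0,-2]

L=[[1,0,0,0],[0,1,0,0],[1,1,1,0],[-2,-2,2,1]] U=[[-1,-1,-2,-1],[0,-1,-1,1],[0,0,1,0],[0,0,0,-2]]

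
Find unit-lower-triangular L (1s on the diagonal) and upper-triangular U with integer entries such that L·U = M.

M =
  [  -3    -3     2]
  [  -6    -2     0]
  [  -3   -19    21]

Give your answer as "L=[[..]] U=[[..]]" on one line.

  R1 -= 2·R0 → [0,4,-4]
  R2 -= 1·R0 → [0,-16,19]
  R2 -= -4·R1 → [0,0,3]

L=[[1,0,0],[2,1,0],[1,-4,1]] U=[[-3,-3,2],[0,4,-4],[0,0,3]]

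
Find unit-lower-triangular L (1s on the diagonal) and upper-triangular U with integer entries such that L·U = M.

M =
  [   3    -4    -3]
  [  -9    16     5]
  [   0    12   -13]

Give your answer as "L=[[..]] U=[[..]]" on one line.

  R1 -= -3·R0 → [0,4,-4]
  R2 -= 0·R0 → [0,12,-13]
  R2 -= 3·R1 → [0,0,-1]

L=[[1,0,0],[-3,1,0],[0,3,1]] U=[[3,-4,-3],[0,4,-4],[0,0,-1]]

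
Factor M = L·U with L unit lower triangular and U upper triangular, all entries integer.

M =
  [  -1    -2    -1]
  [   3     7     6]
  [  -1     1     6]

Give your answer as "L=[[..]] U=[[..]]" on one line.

L=[[1,0,0],[-3,1,0],[1,3,1]] U=[[-1,-2,-1],[0,1,3],[0,0,-2]]

  r1 -= -3·r0 → [0,1,3]
  r2 -= 1·r0 → [0,3,7]
  r2 -= 3·r1 → [0,0,-2]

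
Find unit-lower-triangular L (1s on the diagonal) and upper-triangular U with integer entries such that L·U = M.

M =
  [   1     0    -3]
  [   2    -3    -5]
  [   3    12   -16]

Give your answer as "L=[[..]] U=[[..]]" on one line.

L=[[1,0,0],[2,1,0],[3,-4,1]] U=[[1,0,-3],[0,-3,1],[0,0,-3]]

  r1 -= 2·r0 → [0,-3,1]
  r2 -= 3·r0 → [0,12,-7]
  r2 -= -4·r1 → [0,0,-3]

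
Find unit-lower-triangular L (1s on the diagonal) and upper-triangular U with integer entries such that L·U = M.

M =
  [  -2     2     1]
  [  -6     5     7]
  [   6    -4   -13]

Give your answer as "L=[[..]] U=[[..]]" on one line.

  r1 -= 3·r0 → [0,-1,4]
  r2 -= -3·r0 → [0,2,-10]
  r2 -= -2·r1 → [0,0,-2]

L=[[1,0,0],[3,1,0],[-3,-2,1]] U=[[-2,2,1],[0,-1,4],[0,0,-2]]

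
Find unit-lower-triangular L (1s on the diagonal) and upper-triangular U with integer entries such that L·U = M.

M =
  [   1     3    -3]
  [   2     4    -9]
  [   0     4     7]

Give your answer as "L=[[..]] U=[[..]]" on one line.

  r1 -= 2·r0 → [0,-2,-3]
  r2 -= 0·r0 → [0,4,7]
  r2 -= -2·r1 → [0,0,1]

L=[[1,0,0],[2,1,0],[0,-2,1]] U=[[1,3,-3],[0,-2,-3],[0,0,1]]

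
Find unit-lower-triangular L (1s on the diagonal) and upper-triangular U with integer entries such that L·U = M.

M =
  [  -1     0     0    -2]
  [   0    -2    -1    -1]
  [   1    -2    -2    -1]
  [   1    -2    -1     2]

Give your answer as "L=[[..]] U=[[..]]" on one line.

  r1 -= 0·r0 → [0,-2,-1,-1]
  r2 -= -1·r0 → [0,-2,-2,-3]
  r3 -= -1·r0 → [0,-2,-1,0]
  r2 -= 1·r1 → [0,0,-1,-2]
  r3 -= 1·r1 → [0,0,0,1]
  r3 -= 0·r2 → [0,0,0,1]

L=[[1,0,0,0],[0,1,0,0],[-1,1,1,0],[-1,1,0,1]] U=[[-1,0,0,-2],[0,-2,-1,-1],[0,0,-1,-2],[0,0,0,1]]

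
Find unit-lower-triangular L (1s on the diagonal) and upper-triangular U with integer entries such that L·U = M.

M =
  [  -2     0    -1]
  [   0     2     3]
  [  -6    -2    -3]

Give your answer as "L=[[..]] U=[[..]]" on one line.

L=[[1,0,0],[0,1,0],[3,-1,1]] U=[[-2,0,-1],[0,2,3],[0,0,3]]

  row1 -= 0·row0 → [0,2,3]
  row2 -= 3·row0 → [0,-2,0]
  row2 -= -1·row1 → [0,0,3]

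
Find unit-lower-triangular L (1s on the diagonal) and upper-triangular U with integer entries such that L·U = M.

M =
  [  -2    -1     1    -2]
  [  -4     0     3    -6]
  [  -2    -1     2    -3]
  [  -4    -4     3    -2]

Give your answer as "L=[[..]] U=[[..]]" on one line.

  r1 -= 2·r0 → [0,2,1,-2]
  r2 -= 1·r0 → [0,0,1,-1]
  r3 -= 2·r0 → [0,-2,1,2]
  r2 -= 0·r1 → [0,0,1,-1]
  r3 -= -1·r1 → [0,0,2,0]
  r3 -= 2·r2 → [0,0,0,2]

L=[[1,0,0,0],[2,1,0,0],[1,0,1,0],[2,-1,2,1]] U=[[-2,-1,1,-2],[0,2,1,-2],[0,0,1,-1],[0,0,0,2]]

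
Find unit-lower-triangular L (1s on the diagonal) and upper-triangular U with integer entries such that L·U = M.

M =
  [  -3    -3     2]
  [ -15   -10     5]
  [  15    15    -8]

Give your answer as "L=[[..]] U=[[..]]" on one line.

  r1 -= 5·r0 → [0,5,-5]
  r2 -= -5·r0 → [0,0,2]
  r2 -= 0·r1 → [0,0,2]

L=[[1,0,0],[5,1,0],[-5,0,1]] U=[[-3,-3,2],[0,5,-5],[0,0,2]]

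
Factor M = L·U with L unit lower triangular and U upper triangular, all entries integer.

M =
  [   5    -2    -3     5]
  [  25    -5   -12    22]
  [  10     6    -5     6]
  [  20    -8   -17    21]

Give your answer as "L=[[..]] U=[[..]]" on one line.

  R1 -= 5·R0 → [0,5,3,-3]
  R2 -= 2·R0 → [0,10,1,-4]
  R3 -= 4·R0 → [0,0,-5,1]
  R2 -= 2·R1 → [0,0,-5,2]
  R3 -= 0·R1 → [0,0,-5,1]
  R3 -= 1·R2 → [0,0,0,-1]

L=[[1,0,0,0],[5,1,0,0],[2,2,1,0],[4,0,1,1]] U=[[5,-2,-3,5],[0,5,3,-3],[0,0,-5,2],[0,0,0,-1]]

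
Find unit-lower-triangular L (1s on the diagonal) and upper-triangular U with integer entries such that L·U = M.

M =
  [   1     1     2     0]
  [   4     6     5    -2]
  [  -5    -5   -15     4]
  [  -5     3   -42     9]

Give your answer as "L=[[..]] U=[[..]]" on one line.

  row1 -= 4·row0 → [0,2,-3,-2]
  row2 -= -5·row0 → [0,0,-5,4]
  row3 -= -5·row0 → [0,8,-32,9]
  row2 -= 0·row1 → [0,0,-5,4]
  row3 -= 4·row1 → [0,0,-20,17]
  row3 -= 4·row2 → [0,0,0,1]

L=[[1,0,0,0],[4,1,0,0],[-5,0,1,0],[-5,4,4,1]] U=[[1,1,2,0],[0,2,-3,-2],[0,0,-5,4],[0,0,0,1]]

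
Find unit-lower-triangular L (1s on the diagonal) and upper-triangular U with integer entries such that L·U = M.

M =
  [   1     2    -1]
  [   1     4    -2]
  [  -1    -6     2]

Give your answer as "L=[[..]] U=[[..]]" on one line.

L=[[1,0,0],[1,1,0],[-1,-2,1]] U=[[1,2,-1],[0,2,-1],[0,0,-1]]

  R1 -= 1·R0 → [0,2,-1]
  R2 -= -1·R0 → [0,-4,1]
  R2 -= -2·R1 → [0,0,-1]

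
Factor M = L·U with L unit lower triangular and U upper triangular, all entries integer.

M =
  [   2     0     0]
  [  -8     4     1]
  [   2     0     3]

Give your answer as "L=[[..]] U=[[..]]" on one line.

  R1 -= -4·R0 → [0,4,1]
  R2 -= 1·R0 → [0,0,3]
  R2 -= 0·R1 → [0,0,3]

L=[[1,0,0],[-4,1,0],[1,0,1]] U=[[2,0,0],[0,4,1],[0,0,3]]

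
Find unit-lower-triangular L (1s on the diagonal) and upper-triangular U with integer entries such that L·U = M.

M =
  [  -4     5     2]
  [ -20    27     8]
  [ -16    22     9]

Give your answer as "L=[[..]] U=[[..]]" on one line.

L=[[1,0,0],[5,1,0],[4,1,1]] U=[[-4,5,2],[0,2,-2],[0,0,3]]

  r1 -= 5·r0 → [0,2,-2]
  r2 -= 4·r0 → [0,2,1]
  r2 -= 1·r1 → [0,0,3]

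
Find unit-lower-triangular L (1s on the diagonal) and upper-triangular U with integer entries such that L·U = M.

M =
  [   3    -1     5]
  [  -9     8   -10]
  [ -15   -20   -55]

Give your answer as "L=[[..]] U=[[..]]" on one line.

L=[[1,0,0],[-3,1,0],[-5,-5,1]] U=[[3,-1,5],[0,5,5],[0,0,-5]]

  row1 -= -3·row0 → [0,5,5]
  row2 -= -5·row0 → [0,-25,-30]
  row2 -= -5·row1 → [0,0,-5]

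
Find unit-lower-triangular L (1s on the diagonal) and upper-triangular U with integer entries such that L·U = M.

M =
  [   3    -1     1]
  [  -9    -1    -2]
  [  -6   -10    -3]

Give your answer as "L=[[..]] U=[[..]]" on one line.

  row1 -= -3·row0 → [0,-4,1]
  row2 -= -2·row0 → [0,-12,-1]
  row2 -= 3·row1 → [0,0,-4]

L=[[1,0,0],[-3,1,0],[-2,3,1]] U=[[3,-1,1],[0,-4,1],[0,0,-4]]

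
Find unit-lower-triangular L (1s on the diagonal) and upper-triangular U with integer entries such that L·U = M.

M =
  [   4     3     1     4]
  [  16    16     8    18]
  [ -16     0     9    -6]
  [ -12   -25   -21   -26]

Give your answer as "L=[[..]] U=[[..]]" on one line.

  r1 -= 4·r0 → [0,4,4,2]
  r2 -= -4·r0 → [0,12,13,10]
  r3 -= -3·r0 → [0,-16,-18,-14]
  r2 -= 3·r1 → [0,0,1,4]
  r3 -= -4·r1 → [0,0,-2,-6]
  r3 -= -2·r2 → [0,0,0,2]

L=[[1,0,0,0],[4,1,0,0],[-4,3,1,0],[-3,-4,-2,1]] U=[[4,3,1,4],[0,4,4,2],[0,0,1,4],[0,0,0,2]]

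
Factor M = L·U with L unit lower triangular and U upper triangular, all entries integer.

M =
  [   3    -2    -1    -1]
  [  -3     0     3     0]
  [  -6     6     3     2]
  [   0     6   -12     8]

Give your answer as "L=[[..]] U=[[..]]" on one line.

L=[[1,0,0,0],[-1,1,0,0],[-2,-1,1,0],[0,-3,-2,1]] U=[[3,-2,-1,-1],[0,-2,2,-1],[0,0,3,-1],[0,0,0,3]]

  row1 -= -1·row0 → [0,-2,2,-1]
  row2 -= -2·row0 → [0,2,1,0]
  row3 -= 0·row0 → [0,6,-12,8]
  row2 -= -1·row1 → [0,0,3,-1]
  row3 -= -3·row1 → [0,0,-6,5]
  row3 -= -2·row2 → [0,0,0,3]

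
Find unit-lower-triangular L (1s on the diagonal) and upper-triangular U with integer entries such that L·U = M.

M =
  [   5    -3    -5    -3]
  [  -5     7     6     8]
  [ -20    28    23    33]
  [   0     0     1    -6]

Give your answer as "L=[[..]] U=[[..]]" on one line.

  r1 -= -1·r0 → [0,4,1,5]
  r2 -= -4·r0 → [0,16,3,21]
  r3 -= 0·r0 → [0,0,1,-6]
  r2 -= 4·r1 → [0,0,-1,1]
  r3 -= 0·r1 → [0,0,1,-6]
  r3 -= -1·r2 → [0,0,0,-5]

L=[[1,0,0,0],[-1,1,0,0],[-4,4,1,0],[0,0,-1,1]] U=[[5,-3,-5,-3],[0,4,1,5],[0,0,-1,1],[0,0,0,-5]]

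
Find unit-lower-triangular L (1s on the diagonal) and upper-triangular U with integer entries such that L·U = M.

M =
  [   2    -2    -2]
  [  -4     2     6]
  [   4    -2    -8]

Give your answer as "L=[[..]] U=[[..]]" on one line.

  row1 -= -2·row0 → [0,-2,2]
  row2 -= 2·row0 → [0,2,-4]
  row2 -= -1·row1 → [0,0,-2]

L=[[1,0,0],[-2,1,0],[2,-1,1]] U=[[2,-2,-2],[0,-2,2],[0,0,-2]]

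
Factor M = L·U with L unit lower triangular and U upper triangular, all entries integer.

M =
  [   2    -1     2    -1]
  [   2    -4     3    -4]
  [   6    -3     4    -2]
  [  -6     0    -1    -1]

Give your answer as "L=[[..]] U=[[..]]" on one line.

  r1 -= 1·r0 → [0,-3,1,-3]
  r2 -= 3·r0 → [0,0,-2,1]
  r3 -= -3·r0 → [0,-3,5,-4]
  r2 -= 0·r1 → [0,0,-2,1]
  r3 -= 1·r1 → [0,0,4,-1]
  r3 -= -2·r2 → [0,0,0,1]

L=[[1,0,0,0],[1,1,0,0],[3,0,1,0],[-3,1,-2,1]] U=[[2,-1,2,-1],[0,-3,1,-3],[0,0,-2,1],[0,0,0,1]]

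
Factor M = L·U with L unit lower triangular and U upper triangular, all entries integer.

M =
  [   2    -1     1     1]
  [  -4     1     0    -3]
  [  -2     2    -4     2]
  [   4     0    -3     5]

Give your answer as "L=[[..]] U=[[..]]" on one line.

L=[[1,0,0,0],[-2,1,0,0],[-1,-1,1,0],[2,-2,1,1]] U=[[2,-1,1,1],[0,-1,2,-1],[0,0,-1,2],[0,0,0,-1]]

  R1 -= -2·R0 → [0,-1,2,-1]
  R2 -= -1·R0 → [0,1,-3,3]
  R3 -= 2·R0 → [0,2,-5,3]
  R2 -= -1·R1 → [0,0,-1,2]
  R3 -= -2·R1 → [0,0,-1,1]
  R3 -= 1·R2 → [0,0,0,-1]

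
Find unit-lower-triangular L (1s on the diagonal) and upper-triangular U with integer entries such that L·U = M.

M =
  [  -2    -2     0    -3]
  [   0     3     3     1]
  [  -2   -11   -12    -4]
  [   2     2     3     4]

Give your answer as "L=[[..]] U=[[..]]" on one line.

L=[[1,0,0,0],[0,1,0,0],[1,-3,1,0],[-1,0,-1,1]] U=[[-2,-2,0,-3],[0,3,3,1],[0,0,-3,2],[0,0,0,3]]

  r1 -= 0·r0 → [0,3,3,1]
  r2 -= 1·r0 → [0,-9,-12,-1]
  r3 -= -1·r0 → [0,0,3,1]
  r2 -= -3·r1 → [0,0,-3,2]
  r3 -= 0·r1 → [0,0,3,1]
  r3 -= -1·r2 → [0,0,0,3]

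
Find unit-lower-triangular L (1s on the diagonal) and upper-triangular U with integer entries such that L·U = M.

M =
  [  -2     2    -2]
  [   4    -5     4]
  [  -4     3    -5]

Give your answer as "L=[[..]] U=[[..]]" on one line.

L=[[1,0,0],[-2,1,0],[2,1,1]] U=[[-2,2,-2],[0,-1,0],[0,0,-1]]

  r1 -= -2·r0 → [0,-1,0]
  r2 -= 2·r0 → [0,-1,-1]
  r2 -= 1·r1 → [0,0,-1]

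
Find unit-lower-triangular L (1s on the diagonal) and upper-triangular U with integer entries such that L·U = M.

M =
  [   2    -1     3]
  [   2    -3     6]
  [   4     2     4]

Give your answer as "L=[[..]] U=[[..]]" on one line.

  row1 -= 1·row0 → [0,-2,3]
  row2 -= 2·row0 → [0,4,-2]
  row2 -= -2·row1 → [0,0,4]

L=[[1,0,0],[1,1,0],[2,-2,1]] U=[[2,-1,3],[0,-2,3],[0,0,4]]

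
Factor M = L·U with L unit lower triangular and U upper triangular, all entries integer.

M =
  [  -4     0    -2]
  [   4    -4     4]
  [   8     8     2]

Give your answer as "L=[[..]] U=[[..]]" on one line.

  row1 -= -1·row0 → [0,-4,2]
  row2 -= -2·row0 → [0,8,-2]
  row2 -= -2·row1 → [0,0,2]

L=[[1,0,0],[-1,1,0],[-2,-2,1]] U=[[-4,0,-2],[0,-4,2],[0,0,2]]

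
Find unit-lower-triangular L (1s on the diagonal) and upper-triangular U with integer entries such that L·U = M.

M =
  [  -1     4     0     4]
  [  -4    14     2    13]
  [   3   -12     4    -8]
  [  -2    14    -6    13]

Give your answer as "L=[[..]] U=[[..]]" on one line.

  R1 -= 4·R0 → [0,-2,2,-3]
  R2 -= -3·R0 → [0,0,4,4]
  R3 -= 2·R0 → [0,6,-6,5]
  R2 -= 0·R1 → [0,0,4,4]
  R3 -= -3·R1 → [0,0,0,-4]
  R3 -= 0·R2 → [0,0,0,-4]

L=[[1,0,0,0],[4,1,0,0],[-3,0,1,0],[2,-3,0,1]] U=[[-1,4,0,4],[0,-2,2,-3],[0,0,4,4],[0,0,0,-4]]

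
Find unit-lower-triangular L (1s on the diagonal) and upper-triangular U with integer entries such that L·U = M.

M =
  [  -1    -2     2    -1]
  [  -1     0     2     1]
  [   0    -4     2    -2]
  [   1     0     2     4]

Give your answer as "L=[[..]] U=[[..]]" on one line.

L=[[1,0,0,0],[1,1,0,0],[0,-2,1,0],[-1,-1,2,1]] U=[[-1,-2,2,-1],[0,2,0,2],[0,0,2,2],[0,0,0,1]]

  R1 -= 1·R0 → [0,2,0,2]
  R2 -= 0·R0 → [0,-4,2,-2]
  R3 -= -1·R0 → [0,-2,4,3]
  R2 -= -2·R1 → [0,0,2,2]
  R3 -= -1·R1 → [0,0,4,5]
  R3 -= 2·R2 → [0,0,0,1]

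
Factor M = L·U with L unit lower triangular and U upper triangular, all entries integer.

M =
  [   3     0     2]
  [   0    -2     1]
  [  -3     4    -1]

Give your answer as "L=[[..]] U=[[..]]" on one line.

  row1 -= 0·row0 → [0,-2,1]
  row2 -= -1·row0 → [0,4,1]
  row2 -= -2·row1 → [0,0,3]

L=[[1,0,0],[0,1,0],[-1,-2,1]] U=[[3,0,2],[0,-2,1],[0,0,3]]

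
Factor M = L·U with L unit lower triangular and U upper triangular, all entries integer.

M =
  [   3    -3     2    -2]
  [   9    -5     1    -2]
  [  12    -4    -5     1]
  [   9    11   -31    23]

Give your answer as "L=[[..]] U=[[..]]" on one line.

L=[[1,0,0,0],[3,1,0,0],[4,2,1,0],[3,5,4,1]] U=[[3,-3,2,-2],[0,4,-5,4],[0,0,-3,1],[0,0,0,5]]

  row1 -= 3·row0 → [0,4,-5,4]
  row2 -= 4·row0 → [0,8,-13,9]
  row3 -= 3·row0 → [0,20,-37,29]
  row2 -= 2·row1 → [0,0,-3,1]
  row3 -= 5·row1 → [0,0,-12,9]
  row3 -= 4·row2 → [0,0,0,5]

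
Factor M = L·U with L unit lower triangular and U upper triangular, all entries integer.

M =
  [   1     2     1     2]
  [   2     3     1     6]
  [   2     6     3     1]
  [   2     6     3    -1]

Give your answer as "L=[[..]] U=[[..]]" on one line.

  row1 -= 2·row0 → [0,-1,-1,2]
  row2 -= 2·row0 → [0,2,1,-3]
  row3 -= 2·row0 → [0,2,1,-5]
  row2 -= -2·row1 → [0,0,-1,1]
  row3 -= -2·row1 → [0,0,-1,-1]
  row3 -= 1·row2 → [0,0,0,-2]

L=[[1,0,0,0],[2,1,0,0],[2,-2,1,0],[2,-2,1,1]] U=[[1,2,1,2],[0,-1,-1,2],[0,0,-1,1],[0,0,0,-2]]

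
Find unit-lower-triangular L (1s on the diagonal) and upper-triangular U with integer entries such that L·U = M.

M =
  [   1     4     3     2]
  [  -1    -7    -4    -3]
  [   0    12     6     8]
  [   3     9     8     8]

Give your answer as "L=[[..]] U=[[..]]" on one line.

L=[[1,0,0,0],[-1,1,0,0],[0,-4,1,0],[3,1,0,1]] U=[[1,4,3,2],[0,-3,-1,-1],[0,0,2,4],[0,0,0,3]]

  row1 -= -1·row0 → [0,-3,-1,-1]
  row2 -= 0·row0 → [0,12,6,8]
  row3 -= 3·row0 → [0,-3,-1,2]
  row2 -= -4·row1 → [0,0,2,4]
  row3 -= 1·row1 → [0,0,0,3]
  row3 -= 0·row2 → [0,0,0,3]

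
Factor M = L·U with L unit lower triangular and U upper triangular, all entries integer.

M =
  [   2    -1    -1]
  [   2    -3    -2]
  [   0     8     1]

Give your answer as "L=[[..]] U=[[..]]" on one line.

  R1 -= 1·R0 → [0,-2,-1]
  R2 -= 0·R0 → [0,8,1]
  R2 -= -4·R1 → [0,0,-3]

L=[[1,0,0],[1,1,0],[0,-4,1]] U=[[2,-1,-1],[0,-2,-1],[0,0,-3]]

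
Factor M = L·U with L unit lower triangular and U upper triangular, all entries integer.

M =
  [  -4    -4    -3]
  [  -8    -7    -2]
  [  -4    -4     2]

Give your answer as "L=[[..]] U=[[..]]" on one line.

  row1 -= 2·row0 → [0,1,4]
  row2 -= 1·row0 → [0,0,5]
  row2 -= 0·row1 → [0,0,5]

L=[[1,0,0],[2,1,0],[1,0,1]] U=[[-4,-4,-3],[0,1,4],[0,0,5]]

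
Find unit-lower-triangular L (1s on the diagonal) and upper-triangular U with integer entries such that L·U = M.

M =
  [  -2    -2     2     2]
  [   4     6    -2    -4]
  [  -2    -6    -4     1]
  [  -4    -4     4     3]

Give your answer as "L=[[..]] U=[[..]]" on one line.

L=[[1,0,0,0],[-2,1,0,0],[1,-2,1,0],[2,0,0,1]] U=[[-2,-2,2,2],[0,2,2,0],[0,0,-2,-1],[0,0,0,-1]]

  r1 -= -2·r0 → [0,2,2,0]
  r2 -= 1·r0 → [0,-4,-6,-1]
  r3 -= 2·r0 → [0,0,0,-1]
  r2 -= -2·r1 → [0,0,-2,-1]
  r3 -= 0·r1 → [0,0,0,-1]
  r3 -= 0·r2 → [0,0,0,-1]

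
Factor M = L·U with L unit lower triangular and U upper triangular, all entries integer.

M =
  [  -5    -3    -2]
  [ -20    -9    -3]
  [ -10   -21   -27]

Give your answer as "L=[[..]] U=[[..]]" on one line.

L=[[1,0,0],[4,1,0],[2,-5,1]] U=[[-5,-3,-2],[0,3,5],[0,0,2]]

  row1 -= 4·row0 → [0,3,5]
  row2 -= 2·row0 → [0,-15,-23]
  row2 -= -5·row1 → [0,0,2]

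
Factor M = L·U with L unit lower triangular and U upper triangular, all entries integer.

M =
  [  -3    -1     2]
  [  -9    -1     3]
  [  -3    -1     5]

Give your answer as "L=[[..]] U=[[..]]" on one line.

  R1 -= 3·R0 → [0,2,-3]
  R2 -= 1·R0 → [0,0,3]
  R2 -= 0·R1 → [0,0,3]

L=[[1,0,0],[3,1,0],[1,0,1]] U=[[-3,-1,2],[0,2,-3],[0,0,3]]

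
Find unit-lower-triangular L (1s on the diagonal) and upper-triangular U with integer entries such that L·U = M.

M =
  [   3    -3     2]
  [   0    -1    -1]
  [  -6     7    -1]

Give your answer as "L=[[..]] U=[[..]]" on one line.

  R1 -= 0·R0 → [0,-1,-1]
  R2 -= -2·R0 → [0,1,3]
  R2 -= -1·R1 → [0,0,2]

L=[[1,0,0],[0,1,0],[-2,-1,1]] U=[[3,-3,2],[0,-1,-1],[0,0,2]]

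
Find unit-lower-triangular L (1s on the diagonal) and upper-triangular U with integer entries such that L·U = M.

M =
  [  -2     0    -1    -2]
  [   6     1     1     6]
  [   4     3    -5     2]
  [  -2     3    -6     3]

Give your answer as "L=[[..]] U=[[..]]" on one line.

L=[[1,0,0,0],[-3,1,0,0],[-2,3,1,0],[1,3,-1,1]] U=[[-2,0,-1,-2],[0,1,-2,0],[0,0,-1,-2],[0,0,0,3]]

  row1 -= -3·row0 → [0,1,-2,0]
  row2 -= -2·row0 → [0,3,-7,-2]
  row3 -= 1·row0 → [0,3,-5,5]
  row2 -= 3·row1 → [0,0,-1,-2]
  row3 -= 3·row1 → [0,0,1,5]
  row3 -= -1·row2 → [0,0,0,3]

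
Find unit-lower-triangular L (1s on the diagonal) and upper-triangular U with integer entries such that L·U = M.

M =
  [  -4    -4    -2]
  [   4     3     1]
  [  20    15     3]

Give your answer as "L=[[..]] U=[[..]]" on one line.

L=[[1,0,0],[-1,1,0],[-5,5,1]] U=[[-4,-4,-2],[0,-1,-1],[0,0,-2]]

  r1 -= -1·r0 → [0,-1,-1]
  r2 -= -5·r0 → [0,-5,-7]
  r2 -= 5·r1 → [0,0,-2]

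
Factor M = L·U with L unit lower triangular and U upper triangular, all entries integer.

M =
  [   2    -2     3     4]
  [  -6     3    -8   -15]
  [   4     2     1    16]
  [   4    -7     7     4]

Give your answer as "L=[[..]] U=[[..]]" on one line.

  r1 -= -3·r0 → [0,-3,1,-3]
  r2 -= 2·r0 → [0,6,-5,8]
  r3 -= 2·r0 → [0,-3,1,-4]
  r2 -= -2·r1 → [0,0,-3,2]
  r3 -= 1·r1 → [0,0,0,-1]
  r3 -= 0·r2 → [0,0,0,-1]

L=[[1,0,0,0],[-3,1,0,0],[2,-2,1,0],[2,1,0,1]] U=[[2,-2,3,4],[0,-3,1,-3],[0,0,-3,2],[0,0,0,-1]]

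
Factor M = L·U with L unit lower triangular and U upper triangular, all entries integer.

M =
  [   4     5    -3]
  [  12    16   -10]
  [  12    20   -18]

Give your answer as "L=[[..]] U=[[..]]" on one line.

L=[[1,0,0],[3,1,0],[3,5,1]] U=[[4,5,-3],[0,1,-1],[0,0,-4]]

  row1 -= 3·row0 → [0,1,-1]
  row2 -= 3·row0 → [0,5,-9]
  row2 -= 5·row1 → [0,0,-4]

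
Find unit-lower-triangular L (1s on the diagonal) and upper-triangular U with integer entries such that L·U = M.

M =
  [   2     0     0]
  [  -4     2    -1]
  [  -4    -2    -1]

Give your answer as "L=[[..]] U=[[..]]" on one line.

L=[[1,0,0],[-2,1,0],[-2,-1,1]] U=[[2,0,0],[0,2,-1],[0,0,-2]]

  R1 -= -2·R0 → [0,2,-1]
  R2 -= -2·R0 → [0,-2,-1]
  R2 -= -1·R1 → [0,0,-2]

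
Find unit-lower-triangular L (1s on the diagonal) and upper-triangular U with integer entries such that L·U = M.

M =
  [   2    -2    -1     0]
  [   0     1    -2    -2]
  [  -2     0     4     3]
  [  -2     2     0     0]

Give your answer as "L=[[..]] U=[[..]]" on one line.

  r1 -= 0·r0 → [0,1,-2,-2]
  r2 -= -1·r0 → [0,-2,3,3]
  r3 -= -1·r0 → [0,0,-1,0]
  r2 -= -2·r1 → [0,0,-1,-1]
  r3 -= 0·r1 → [0,0,-1,0]
  r3 -= 1·r2 → [0,0,0,1]

L=[[1,0,0,0],[0,1,0,0],[-1,-2,1,0],[-1,0,1,1]] U=[[2,-2,-1,0],[0,1,-2,-2],[0,0,-1,-1],[0,0,0,1]]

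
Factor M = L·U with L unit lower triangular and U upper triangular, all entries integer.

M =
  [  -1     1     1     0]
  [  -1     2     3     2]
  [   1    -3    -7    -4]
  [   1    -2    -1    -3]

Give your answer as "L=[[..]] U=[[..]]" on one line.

  row1 -= 1·row0 → [0,1,2,2]
  row2 -= -1·row0 → [0,-2,-6,-4]
  row3 -= -1·row0 → [0,-1,0,-3]
  row2 -= -2·row1 → [0,0,-2,0]
  row3 -= -1·row1 → [0,0,2,-1]
  row3 -= -1·row2 → [0,0,0,-1]

L=[[1,0,0,0],[1,1,0,0],[-1,-2,1,0],[-1,-1,-1,1]] U=[[-1,1,1,0],[0,1,2,2],[0,0,-2,0],[0,0,0,-1]]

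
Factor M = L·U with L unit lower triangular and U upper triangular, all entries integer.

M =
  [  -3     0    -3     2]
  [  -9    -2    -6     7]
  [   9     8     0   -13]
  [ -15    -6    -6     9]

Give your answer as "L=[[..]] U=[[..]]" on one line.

L=[[1,0,0,0],[3,1,0,0],[-3,-4,1,0],[5,3,0,1]] U=[[-3,0,-3,2],[0,-2,3,1],[0,0,3,-3],[0,0,0,-4]]

  row1 -= 3·row0 → [0,-2,3,1]
  row2 -= -3·row0 → [0,8,-9,-7]
  row3 -= 5·row0 → [0,-6,9,-1]
  row2 -= -4·row1 → [0,0,3,-3]
  row3 -= 3·row1 → [0,0,0,-4]
  row3 -= 0·row2 → [0,0,0,-4]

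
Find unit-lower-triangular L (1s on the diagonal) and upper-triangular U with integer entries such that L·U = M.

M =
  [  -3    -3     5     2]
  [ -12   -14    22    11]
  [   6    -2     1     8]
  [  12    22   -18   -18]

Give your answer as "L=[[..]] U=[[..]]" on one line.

  R1 -= 4·R0 → [0,-2,2,3]
  R2 -= -2·R0 → [0,-8,11,12]
  R3 -= -4·R0 → [0,10,2,-10]
  R2 -= 4·R1 → [0,0,3,0]
  R3 -= -5·R1 → [0,0,12,5]
  R3 -= 4·R2 → [0,0,0,5]

L=[[1,0,0,0],[4,1,0,0],[-2,4,1,0],[-4,-5,4,1]] U=[[-3,-3,5,2],[0,-2,2,3],[0,0,3,0],[0,0,0,5]]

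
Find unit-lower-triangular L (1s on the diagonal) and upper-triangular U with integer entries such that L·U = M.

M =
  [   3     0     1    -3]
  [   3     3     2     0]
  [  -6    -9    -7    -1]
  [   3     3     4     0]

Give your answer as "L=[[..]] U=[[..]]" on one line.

  R1 -= 1·R0 → [0,3,1,3]
  R2 -= -2·R0 → [0,-9,-5,-7]
  R3 -= 1·R0 → [0,3,3,3]
  R2 -= -3·R1 → [0,0,-2,2]
  R3 -= 1·R1 → [0,0,2,0]
  R3 -= -1·R2 → [0,0,0,2]

L=[[1,0,0,0],[1,1,0,0],[-2,-3,1,0],[1,1,-1,1]] U=[[3,0,1,-3],[0,3,1,3],[0,0,-2,2],[0,0,0,2]]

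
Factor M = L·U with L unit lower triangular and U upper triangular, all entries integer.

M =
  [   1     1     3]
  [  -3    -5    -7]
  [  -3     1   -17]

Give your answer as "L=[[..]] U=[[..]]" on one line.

  R1 -= -3·R0 → [0,-2,2]
  R2 -= -3·R0 → [0,4,-8]
  R2 -= -2·R1 → [0,0,-4]

L=[[1,0,0],[-3,1,0],[-3,-2,1]] U=[[1,1,3],[0,-2,2],[0,0,-4]]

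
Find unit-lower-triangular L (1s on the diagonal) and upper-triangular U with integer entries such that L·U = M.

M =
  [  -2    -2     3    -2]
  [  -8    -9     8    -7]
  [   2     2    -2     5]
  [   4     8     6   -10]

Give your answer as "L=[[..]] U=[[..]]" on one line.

L=[[1,0,0,0],[4,1,0,0],[-1,0,1,0],[-2,-4,-4,1]] U=[[-2,-2,3,-2],[0,-1,-4,1],[0,0,1,3],[0,0,0,2]]

  row1 -= 4·row0 → [0,-1,-4,1]
  row2 -= -1·row0 → [0,0,1,3]
  row3 -= -2·row0 → [0,4,12,-14]
  row2 -= 0·row1 → [0,0,1,3]
  row3 -= -4·row1 → [0,0,-4,-10]
  row3 -= -4·row2 → [0,0,0,2]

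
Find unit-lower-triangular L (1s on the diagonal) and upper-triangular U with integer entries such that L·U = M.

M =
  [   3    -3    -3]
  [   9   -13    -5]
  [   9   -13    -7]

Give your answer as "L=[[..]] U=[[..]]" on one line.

L=[[1,0,0],[3,1,0],[3,1,1]] U=[[3,-3,-3],[0,-4,4],[0,0,-2]]

  R1 -= 3·R0 → [0,-4,4]
  R2 -= 3·R0 → [0,-4,2]
  R2 -= 1·R1 → [0,0,-2]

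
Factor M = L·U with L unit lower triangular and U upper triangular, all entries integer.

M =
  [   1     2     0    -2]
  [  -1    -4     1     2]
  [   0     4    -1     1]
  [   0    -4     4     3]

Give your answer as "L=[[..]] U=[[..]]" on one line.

L=[[1,0,0,0],[-1,1,0,0],[0,-2,1,0],[0,2,2,1]] U=[[1,2,0,-2],[0,-2,1,0],[0,0,1,1],[0,0,0,1]]

  R1 -= -1·R0 → [0,-2,1,0]
  R2 -= 0·R0 → [0,4,-1,1]
  R3 -= 0·R0 → [0,-4,4,3]
  R2 -= -2·R1 → [0,0,1,1]
  R3 -= 2·R1 → [0,0,2,3]
  R3 -= 2·R2 → [0,0,0,1]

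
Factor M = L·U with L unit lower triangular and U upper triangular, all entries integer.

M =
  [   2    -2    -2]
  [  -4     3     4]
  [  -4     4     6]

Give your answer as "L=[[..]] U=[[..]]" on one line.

L=[[1,0,0],[-2,1,0],[-2,0,1]] U=[[2,-2,-2],[0,-1,0],[0,0,2]]

  row1 -= -2·row0 → [0,-1,0]
  row2 -= -2·row0 → [0,0,2]
  row2 -= 0·row1 → [0,0,2]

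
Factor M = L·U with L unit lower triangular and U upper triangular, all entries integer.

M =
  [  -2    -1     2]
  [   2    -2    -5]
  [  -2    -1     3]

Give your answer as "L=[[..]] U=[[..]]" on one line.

  row1 -= -1·row0 → [0,-3,-3]
  row2 -= 1·row0 → [0,0,1]
  row2 -= 0·row1 → [0,0,1]

L=[[1,0,0],[-1,1,0],[1,0,1]] U=[[-2,-1,2],[0,-3,-3],[0,0,1]]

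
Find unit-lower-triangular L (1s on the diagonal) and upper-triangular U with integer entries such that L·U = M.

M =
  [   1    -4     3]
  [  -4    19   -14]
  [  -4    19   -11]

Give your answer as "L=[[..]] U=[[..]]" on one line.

L=[[1,0,0],[-4,1,0],[-4,1,1]] U=[[1,-4,3],[0,3,-2],[0,0,3]]

  r1 -= -4·r0 → [0,3,-2]
  r2 -= -4·r0 → [0,3,1]
  r2 -= 1·r1 → [0,0,3]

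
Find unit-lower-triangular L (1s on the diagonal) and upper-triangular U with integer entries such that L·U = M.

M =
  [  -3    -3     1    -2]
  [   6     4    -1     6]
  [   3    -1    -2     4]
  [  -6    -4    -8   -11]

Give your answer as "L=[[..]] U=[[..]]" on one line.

L=[[1,0,0,0],[-2,1,0,0],[-1,2,1,0],[2,-1,3,1]] U=[[-3,-3,1,-2],[0,-2,1,2],[0,0,-3,-2],[0,0,0,1]]

  R1 -= -2·R0 → [0,-2,1,2]
  R2 -= -1·R0 → [0,-4,-1,2]
  R3 -= 2·R0 → [0,2,-10,-7]
  R2 -= 2·R1 → [0,0,-3,-2]
  R3 -= -1·R1 → [0,0,-9,-5]
  R3 -= 3·R2 → [0,0,0,1]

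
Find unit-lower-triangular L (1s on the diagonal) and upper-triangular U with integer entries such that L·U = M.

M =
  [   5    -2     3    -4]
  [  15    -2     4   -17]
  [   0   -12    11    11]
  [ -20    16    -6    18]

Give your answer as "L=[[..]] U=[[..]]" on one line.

L=[[1,0,0,0],[3,1,0,0],[0,-3,1,0],[-4,2,-4,1]] U=[[5,-2,3,-4],[0,4,-5,-5],[0,0,-4,-4],[0,0,0,-4]]

  r1 -= 3·r0 → [0,4,-5,-5]
  r2 -= 0·r0 → [0,-12,11,11]
  r3 -= -4·r0 → [0,8,6,2]
  r2 -= -3·r1 → [0,0,-4,-4]
  r3 -= 2·r1 → [0,0,16,12]
  r3 -= -4·r2 → [0,0,0,-4]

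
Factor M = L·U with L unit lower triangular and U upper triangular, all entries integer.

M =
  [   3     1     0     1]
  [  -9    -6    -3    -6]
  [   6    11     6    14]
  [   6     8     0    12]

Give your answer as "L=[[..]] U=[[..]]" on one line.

L=[[1,0,0,0],[-3,1,0,0],[2,-3,1,0],[2,-2,2,1]] U=[[3,1,0,1],[0,-3,-3,-3],[0,0,-3,3],[0,0,0,-2]]

  R1 -= -3·R0 → [0,-3,-3,-3]
  R2 -= 2·R0 → [0,9,6,12]
  R3 -= 2·R0 → [0,6,0,10]
  R2 -= -3·R1 → [0,0,-3,3]
  R3 -= -2·R1 → [0,0,-6,4]
  R3 -= 2·R2 → [0,0,0,-2]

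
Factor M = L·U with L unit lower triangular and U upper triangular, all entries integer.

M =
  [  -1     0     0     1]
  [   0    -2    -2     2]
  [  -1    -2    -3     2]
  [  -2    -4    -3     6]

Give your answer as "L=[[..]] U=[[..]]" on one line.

  r1 -= 0·r0 → [0,-2,-2,2]
  r2 -= 1·r0 → [0,-2,-3,1]
  r3 -= 2·r0 → [0,-4,-3,4]
  r2 -= 1·r1 → [0,0,-1,-1]
  r3 -= 2·r1 → [0,0,1,0]
  r3 -= -1·r2 → [0,0,0,-1]

L=[[1,0,0,0],[0,1,0,0],[1,1,1,0],[2,2,-1,1]] U=[[-1,0,0,1],[0,-2,-2,2],[0,0,-1,-1],[0,0,0,-1]]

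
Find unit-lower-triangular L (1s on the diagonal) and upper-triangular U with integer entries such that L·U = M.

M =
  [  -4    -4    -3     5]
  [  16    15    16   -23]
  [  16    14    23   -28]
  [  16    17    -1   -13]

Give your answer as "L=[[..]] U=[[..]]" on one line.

  R1 -= -4·R0 → [0,-1,4,-3]
  R2 -= -4·R0 → [0,-2,11,-8]
  R3 -= -4·R0 → [0,1,-13,7]
  R2 -= 2·R1 → [0,0,3,-2]
  R3 -= -1·R1 → [0,0,-9,4]
  R3 -= -3·R2 → [0,0,0,-2]

L=[[1,0,0,0],[-4,1,0,0],[-4,2,1,0],[-4,-1,-3,1]] U=[[-4,-4,-3,5],[0,-1,4,-3],[0,0,3,-2],[0,0,0,-2]]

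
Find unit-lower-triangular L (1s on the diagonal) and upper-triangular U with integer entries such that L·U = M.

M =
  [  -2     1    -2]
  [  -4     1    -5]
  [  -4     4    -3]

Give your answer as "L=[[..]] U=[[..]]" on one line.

L=[[1,0,0],[2,1,0],[2,-2,1]] U=[[-2,1,-2],[0,-1,-1],[0,0,-1]]

  r1 -= 2·r0 → [0,-1,-1]
  r2 -= 2·r0 → [0,2,1]
  r2 -= -2·r1 → [0,0,-1]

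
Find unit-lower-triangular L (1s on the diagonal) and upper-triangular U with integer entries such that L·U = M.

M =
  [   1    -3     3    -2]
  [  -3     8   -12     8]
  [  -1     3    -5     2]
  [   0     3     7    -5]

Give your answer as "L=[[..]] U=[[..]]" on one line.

  R1 -= -3·R0 → [0,-1,-3,2]
  R2 -= -1·R0 → [0,0,-2,0]
  R3 -= 0·R0 → [0,3,7,-5]
  R2 -= 0·R1 → [0,0,-2,0]
  R3 -= -3·R1 → [0,0,-2,1]
  R3 -= 1·R2 → [0,0,0,1]

L=[[1,0,0,0],[-3,1,0,0],[-1,0,1,0],[0,-3,1,1]] U=[[1,-3,3,-2],[0,-1,-3,2],[0,0,-2,0],[0,0,0,1]]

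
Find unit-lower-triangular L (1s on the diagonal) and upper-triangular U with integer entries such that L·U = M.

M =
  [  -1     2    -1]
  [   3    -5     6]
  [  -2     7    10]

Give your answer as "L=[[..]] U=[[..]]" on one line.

L=[[1,0,0],[-3,1,0],[2,3,1]] U=[[-1,2,-1],[0,1,3],[0,0,3]]

  row1 -= -3·row0 → [0,1,3]
  row2 -= 2·row0 → [0,3,12]
  row2 -= 3·row1 → [0,0,3]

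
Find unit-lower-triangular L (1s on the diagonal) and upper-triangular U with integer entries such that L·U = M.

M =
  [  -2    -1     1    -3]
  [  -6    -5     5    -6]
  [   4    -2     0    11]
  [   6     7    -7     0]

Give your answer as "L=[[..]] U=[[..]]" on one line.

  r1 -= 3·r0 → [0,-2,2,3]
  r2 -= -2·r0 → [0,-4,2,5]
  r3 -= -3·r0 → [0,4,-4,-9]
  r2 -= 2·r1 → [0,0,-2,-1]
  r3 -= -2·r1 → [0,0,0,-3]
  r3 -= 0·r2 → [0,0,0,-3]

L=[[1,0,0,0],[3,1,0,0],[-2,2,1,0],[-3,-2,0,1]] U=[[-2,-1,1,-3],[0,-2,2,3],[0,0,-2,-1],[0,0,0,-3]]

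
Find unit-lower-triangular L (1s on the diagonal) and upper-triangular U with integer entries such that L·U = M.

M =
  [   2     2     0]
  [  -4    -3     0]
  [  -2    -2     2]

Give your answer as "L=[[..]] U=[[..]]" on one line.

  row1 -= -2·row0 → [0,1,0]
  row2 -= -1·row0 → [0,0,2]
  row2 -= 0·row1 → [0,0,2]

L=[[1,0,0],[-2,1,0],[-1,0,1]] U=[[2,2,0],[0,1,0],[0,0,2]]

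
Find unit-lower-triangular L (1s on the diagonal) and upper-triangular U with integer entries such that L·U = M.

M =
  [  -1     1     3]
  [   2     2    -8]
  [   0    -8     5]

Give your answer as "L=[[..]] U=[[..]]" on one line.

  r1 -= -2·r0 → [0,4,-2]
  r2 -= 0·r0 → [0,-8,5]
  r2 -= -2·r1 → [0,0,1]

L=[[1,0,0],[-2,1,0],[0,-2,1]] U=[[-1,1,3],[0,4,-2],[0,0,1]]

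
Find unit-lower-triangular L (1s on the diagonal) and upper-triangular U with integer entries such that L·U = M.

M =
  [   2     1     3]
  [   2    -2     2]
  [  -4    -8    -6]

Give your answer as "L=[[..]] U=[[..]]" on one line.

L=[[1,0,0],[1,1,0],[-2,2,1]] U=[[2,1,3],[0,-3,-1],[0,0,2]]

  row1 -= 1·row0 → [0,-3,-1]
  row2 -= -2·row0 → [0,-6,0]
  row2 -= 2·row1 → [0,0,2]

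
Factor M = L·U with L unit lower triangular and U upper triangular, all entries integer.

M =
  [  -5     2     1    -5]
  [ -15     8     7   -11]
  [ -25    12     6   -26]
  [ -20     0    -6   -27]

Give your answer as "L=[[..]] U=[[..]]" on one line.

L=[[1,0,0,0],[3,1,0,0],[5,1,1,0],[4,-4,-2,1]] U=[[-5,2,1,-5],[0,2,4,4],[0,0,-3,-5],[0,0,0,-1]]

  R1 -= 3·R0 → [0,2,4,4]
  R2 -= 5·R0 → [0,2,1,-1]
  R3 -= 4·R0 → [0,-8,-10,-7]
  R2 -= 1·R1 → [0,0,-3,-5]
  R3 -= -4·R1 → [0,0,6,9]
  R3 -= -2·R2 → [0,0,0,-1]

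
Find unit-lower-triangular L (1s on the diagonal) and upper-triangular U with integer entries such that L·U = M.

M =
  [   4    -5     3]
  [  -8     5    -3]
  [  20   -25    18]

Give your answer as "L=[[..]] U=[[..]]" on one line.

L=[[1,0,0],[-2,1,0],[5,0,1]] U=[[4,-5,3],[0,-5,3],[0,0,3]]

  row1 -= -2·row0 → [0,-5,3]
  row2 -= 5·row0 → [0,0,3]
  row2 -= 0·row1 → [0,0,3]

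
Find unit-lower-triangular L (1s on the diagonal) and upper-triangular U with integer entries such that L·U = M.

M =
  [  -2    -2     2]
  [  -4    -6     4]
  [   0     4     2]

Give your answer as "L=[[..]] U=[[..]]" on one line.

L=[[1,0,0],[2,1,0],[0,-2,1]] U=[[-2,-2,2],[0,-2,0],[0,0,2]]

  R1 -= 2·R0 → [0,-2,0]
  R2 -= 0·R0 → [0,4,2]
  R2 -= -2·R1 → [0,0,2]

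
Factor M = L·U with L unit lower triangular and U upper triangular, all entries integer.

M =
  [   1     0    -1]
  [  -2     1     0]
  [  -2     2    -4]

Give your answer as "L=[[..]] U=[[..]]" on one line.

L=[[1,0,0],[-2,1,0],[-2,2,1]] U=[[1,0,-1],[0,1,-2],[0,0,-2]]

  row1 -= -2·row0 → [0,1,-2]
  row2 -= -2·row0 → [0,2,-6]
  row2 -= 2·row1 → [0,0,-2]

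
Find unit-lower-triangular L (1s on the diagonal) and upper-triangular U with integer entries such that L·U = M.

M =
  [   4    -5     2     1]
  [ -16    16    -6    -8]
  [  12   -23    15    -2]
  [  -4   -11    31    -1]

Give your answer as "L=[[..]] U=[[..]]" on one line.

  row1 -= -4·row0 → [0,-4,2,-4]
  row2 -= 3·row0 → [0,-8,9,-5]
  row3 -= -1·row0 → [0,-16,33,0]
  row2 -= 2·row1 → [0,0,5,3]
  row3 -= 4·row1 → [0,0,25,16]
  row3 -= 5·row2 → [0,0,0,1]

L=[[1,0,0,0],[-4,1,0,0],[3,2,1,0],[-1,4,5,1]] U=[[4,-5,2,1],[0,-4,2,-4],[0,0,5,3],[0,0,0,1]]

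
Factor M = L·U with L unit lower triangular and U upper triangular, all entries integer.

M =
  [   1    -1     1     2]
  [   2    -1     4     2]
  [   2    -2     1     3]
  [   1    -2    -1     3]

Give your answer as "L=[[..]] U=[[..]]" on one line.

  r1 -= 2·r0 → [0,1,2,-2]
  r2 -= 2·r0 → [0,0,-1,-1]
  r3 -= 1·r0 → [0,-1,-2,1]
  r2 -= 0·r1 → [0,0,-1,-1]
  r3 -= -1·r1 → [0,0,0,-1]
  r3 -= 0·r2 → [0,0,0,-1]

L=[[1,0,0,0],[2,1,0,0],[2,0,1,0],[1,-1,0,1]] U=[[1,-1,1,2],[0,1,2,-2],[0,0,-1,-1],[0,0,0,-1]]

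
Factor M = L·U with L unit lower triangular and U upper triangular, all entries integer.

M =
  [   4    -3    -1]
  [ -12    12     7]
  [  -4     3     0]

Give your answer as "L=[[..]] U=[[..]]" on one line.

L=[[1,0,0],[-3,1,0],[-1,0,1]] U=[[4,-3,-1],[0,3,4],[0,0,-1]]

  r1 -= -3·r0 → [0,3,4]
  r2 -= -1·r0 → [0,0,-1]
  r2 -= 0·r1 → [0,0,-1]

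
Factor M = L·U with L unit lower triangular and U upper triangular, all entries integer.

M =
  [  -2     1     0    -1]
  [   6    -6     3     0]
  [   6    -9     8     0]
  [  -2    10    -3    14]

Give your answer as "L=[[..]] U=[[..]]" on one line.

  R1 -= -3·R0 → [0,-3,3,-3]
  R2 -= -3·R0 → [0,-6,8,-3]
  R3 -= 1·R0 → [0,9,-3,15]
  R2 -= 2·R1 → [0,0,2,3]
  R3 -= -3·R1 → [0,0,6,6]
  R3 -= 3·R2 → [0,0,0,-3]

L=[[1,0,0,0],[-3,1,0,0],[-3,2,1,0],[1,-3,3,1]] U=[[-2,1,0,-1],[0,-3,3,-3],[0,0,2,3],[0,0,0,-3]]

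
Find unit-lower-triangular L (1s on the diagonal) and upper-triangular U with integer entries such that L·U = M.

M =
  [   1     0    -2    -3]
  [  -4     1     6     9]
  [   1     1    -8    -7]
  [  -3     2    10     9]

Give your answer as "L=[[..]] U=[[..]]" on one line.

L=[[1,0,0,0],[-4,1,0,0],[1,1,1,0],[-3,2,-2,1]] U=[[1,0,-2,-3],[0,1,-2,-3],[0,0,-4,-1],[0,0,0,4]]

  r1 -= -4·r0 → [0,1,-2,-3]
  r2 -= 1·r0 → [0,1,-6,-4]
  r3 -= -3·r0 → [0,2,4,0]
  r2 -= 1·r1 → [0,0,-4,-1]
  r3 -= 2·r1 → [0,0,8,6]
  r3 -= -2·r2 → [0,0,0,4]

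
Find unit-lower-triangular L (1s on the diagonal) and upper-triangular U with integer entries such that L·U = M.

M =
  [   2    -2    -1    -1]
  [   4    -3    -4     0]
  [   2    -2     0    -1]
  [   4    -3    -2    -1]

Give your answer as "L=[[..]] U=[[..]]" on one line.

L=[[1,0,0,0],[2,1,0,0],[1,0,1,0],[2,1,2,1]] U=[[2,-2,-1,-1],[0,1,-2,2],[0,0,1,0],[0,0,0,-1]]

  R1 -= 2·R0 → [0,1,-2,2]
  R2 -= 1·R0 → [0,0,1,0]
  R3 -= 2·R0 → [0,1,0,1]
  R2 -= 0·R1 → [0,0,1,0]
  R3 -= 1·R1 → [0,0,2,-1]
  R3 -= 2·R2 → [0,0,0,-1]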